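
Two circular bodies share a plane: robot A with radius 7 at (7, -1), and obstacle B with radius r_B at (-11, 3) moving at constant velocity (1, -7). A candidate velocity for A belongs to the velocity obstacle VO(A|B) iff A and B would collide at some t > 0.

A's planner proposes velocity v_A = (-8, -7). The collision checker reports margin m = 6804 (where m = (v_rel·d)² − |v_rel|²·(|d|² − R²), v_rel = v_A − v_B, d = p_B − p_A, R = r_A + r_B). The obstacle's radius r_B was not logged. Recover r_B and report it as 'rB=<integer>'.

m = 6804
d = (-18, 4);  v_rel = (-9, 0),  |v_rel|² = 81
v_rel×d = (-9)·(4) − (0)·(-18) = -36
since m = R²·81 − (-36)²:  R² = (1296 + 6804) / 81 = 100
R = √100 = 10  ⇒  r_B = 10 − 7 = 3

rB=3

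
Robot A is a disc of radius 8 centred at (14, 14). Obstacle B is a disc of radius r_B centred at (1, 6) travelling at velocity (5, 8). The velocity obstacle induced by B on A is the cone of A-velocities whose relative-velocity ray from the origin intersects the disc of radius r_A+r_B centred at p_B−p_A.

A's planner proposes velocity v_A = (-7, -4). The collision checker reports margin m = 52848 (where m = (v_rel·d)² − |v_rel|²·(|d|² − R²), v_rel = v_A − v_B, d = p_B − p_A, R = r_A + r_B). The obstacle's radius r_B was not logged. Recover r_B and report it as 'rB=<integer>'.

m = 52848
d = (-13, -8);  v_rel = (-12, -12),  |v_rel|² = 288
v_rel×d = (-12)·(-8) − (-12)·(-13) = -60
since m = R²·288 − (-60)²:  R² = (3600 + 52848) / 288 = 196
R = √196 = 14  ⇒  r_B = 14 − 8 = 6

rB=6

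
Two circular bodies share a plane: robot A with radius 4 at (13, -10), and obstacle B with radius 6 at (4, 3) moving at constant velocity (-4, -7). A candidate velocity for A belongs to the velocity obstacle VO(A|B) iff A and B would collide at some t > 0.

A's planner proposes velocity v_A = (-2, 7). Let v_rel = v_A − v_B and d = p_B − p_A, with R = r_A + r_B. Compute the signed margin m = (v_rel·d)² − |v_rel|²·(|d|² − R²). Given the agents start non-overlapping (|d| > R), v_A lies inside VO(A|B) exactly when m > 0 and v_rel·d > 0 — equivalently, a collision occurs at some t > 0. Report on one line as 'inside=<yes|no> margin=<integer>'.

d = (-9, 13),  |d|² = 250;  R = 4+6 = 10,  c = 250−10² = 150
v_rel = (2, 14),  |v_rel|² = 200;  v_rel·d = (2)·(-9) + (14)·(13) = 164
200·t² − 328·t + 150 = 0  ⇒  m = 164² − 200·150 = -3104
m = -3104 < 0,  v_rel·d = 164 > 0  ⇒  outside

inside=no margin=-3104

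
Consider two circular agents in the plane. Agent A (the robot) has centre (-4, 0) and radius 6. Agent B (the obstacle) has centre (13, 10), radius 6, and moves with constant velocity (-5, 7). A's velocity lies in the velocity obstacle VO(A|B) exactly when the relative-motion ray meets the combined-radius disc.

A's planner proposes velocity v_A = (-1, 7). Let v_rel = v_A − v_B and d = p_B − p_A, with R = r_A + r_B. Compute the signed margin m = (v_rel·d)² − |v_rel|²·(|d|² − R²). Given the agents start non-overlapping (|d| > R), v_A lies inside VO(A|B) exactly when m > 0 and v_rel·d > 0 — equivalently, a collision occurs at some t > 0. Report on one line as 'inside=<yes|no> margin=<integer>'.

d = (17, 10),  |d|² = 389;  R = 6+6 = 12,  c = 389−12² = 245
v_rel = (4, 0),  |v_rel|² = 16;  v_rel·d = (4)·(17) + (0)·(10) = 68
16·t² − 136·t + 245 = 0  ⇒  m = 68² − 16·245 = 704
m = 704 > 0,  v_rel·d = 68 > 0  ⇒  inside

inside=yes margin=704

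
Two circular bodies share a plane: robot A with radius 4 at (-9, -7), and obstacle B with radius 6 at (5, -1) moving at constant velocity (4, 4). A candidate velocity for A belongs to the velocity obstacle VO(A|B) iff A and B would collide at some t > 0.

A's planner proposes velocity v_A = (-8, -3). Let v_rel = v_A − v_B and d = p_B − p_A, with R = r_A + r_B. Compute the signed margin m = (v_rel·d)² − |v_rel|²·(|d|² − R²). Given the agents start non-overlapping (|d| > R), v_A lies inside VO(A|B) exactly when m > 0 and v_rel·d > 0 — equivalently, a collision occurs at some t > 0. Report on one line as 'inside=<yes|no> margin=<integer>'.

d = (14, 6),  |d|² = 232;  R = 4+6 = 10,  c = 232−10² = 132
v_rel = (-12, -7),  |v_rel|² = 193;  v_rel·d = (-12)·(14) + (-7)·(6) = -210
193·t² + 420·t + 132 = 0  ⇒  m = (-210)² − 193·132 = 18624
m = 18624 > 0,  v_rel·d = -210 < 0  ⇒  outside

inside=no margin=18624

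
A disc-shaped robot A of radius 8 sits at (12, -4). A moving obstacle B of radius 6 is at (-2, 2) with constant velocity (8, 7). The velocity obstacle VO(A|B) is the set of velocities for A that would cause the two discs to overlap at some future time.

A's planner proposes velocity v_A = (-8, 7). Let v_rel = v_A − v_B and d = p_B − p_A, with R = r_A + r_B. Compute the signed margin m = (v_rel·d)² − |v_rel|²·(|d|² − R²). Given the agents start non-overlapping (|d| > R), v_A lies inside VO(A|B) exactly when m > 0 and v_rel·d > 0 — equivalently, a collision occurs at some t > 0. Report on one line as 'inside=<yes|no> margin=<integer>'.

d = (-14, 6),  |d|² = 232;  R = 8+6 = 14,  c = 232−14² = 36
v_rel = (-16, 0),  |v_rel|² = 256;  v_rel·d = (-16)·(-14) + (0)·(6) = 224
256·t² − 448·t + 36 = 0  ⇒  m = 224² − 256·36 = 40960
m = 40960 > 0,  v_rel·d = 224 > 0  ⇒  inside

inside=yes margin=40960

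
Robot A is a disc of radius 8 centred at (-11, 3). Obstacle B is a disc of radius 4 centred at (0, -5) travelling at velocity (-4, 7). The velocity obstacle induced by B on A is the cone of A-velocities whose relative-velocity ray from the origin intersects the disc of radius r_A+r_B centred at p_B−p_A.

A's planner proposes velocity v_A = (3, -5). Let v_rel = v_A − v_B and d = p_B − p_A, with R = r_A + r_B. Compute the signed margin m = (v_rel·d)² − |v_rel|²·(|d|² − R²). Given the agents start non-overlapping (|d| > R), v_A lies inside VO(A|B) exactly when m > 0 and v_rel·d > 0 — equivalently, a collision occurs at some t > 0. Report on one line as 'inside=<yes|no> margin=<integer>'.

d = (11, -8),  |d|² = 185;  R = 8+4 = 12,  c = 185−12² = 41
v_rel = (7, -12),  |v_rel|² = 193;  v_rel·d = (7)·(11) + (-12)·(-8) = 173
193·t² − 346·t + 41 = 0  ⇒  m = 173² − 193·41 = 22016
m = 22016 > 0,  v_rel·d = 173 > 0  ⇒  inside

inside=yes margin=22016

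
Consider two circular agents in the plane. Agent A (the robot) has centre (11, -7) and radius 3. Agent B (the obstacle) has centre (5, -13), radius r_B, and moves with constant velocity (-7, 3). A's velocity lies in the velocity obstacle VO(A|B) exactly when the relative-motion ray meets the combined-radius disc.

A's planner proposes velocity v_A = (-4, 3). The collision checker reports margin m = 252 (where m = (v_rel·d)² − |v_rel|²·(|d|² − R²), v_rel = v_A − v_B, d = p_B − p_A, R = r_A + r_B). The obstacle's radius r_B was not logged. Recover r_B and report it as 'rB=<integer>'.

m = 252
d = (-6, -6);  v_rel = (3, 0),  |v_rel|² = 9
v_rel×d = (3)·(-6) − (0)·(-6) = -18
since m = R²·9 − (-18)²:  R² = (324 + 252) / 9 = 64
R = √64 = 8  ⇒  r_B = 8 − 3 = 5

rB=5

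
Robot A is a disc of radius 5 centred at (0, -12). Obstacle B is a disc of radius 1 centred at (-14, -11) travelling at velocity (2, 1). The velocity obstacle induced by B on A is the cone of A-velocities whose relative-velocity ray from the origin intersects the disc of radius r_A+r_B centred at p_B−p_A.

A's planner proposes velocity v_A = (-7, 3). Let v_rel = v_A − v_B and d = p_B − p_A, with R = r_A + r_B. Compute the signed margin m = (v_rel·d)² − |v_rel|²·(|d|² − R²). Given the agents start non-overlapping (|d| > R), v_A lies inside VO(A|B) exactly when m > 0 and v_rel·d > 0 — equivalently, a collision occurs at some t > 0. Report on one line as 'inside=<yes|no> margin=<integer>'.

d = (-14, 1),  |d|² = 197;  R = 5+1 = 6,  c = 197−6² = 161
v_rel = (-9, 2),  |v_rel|² = 85;  v_rel·d = (-9)·(-14) + (2)·(1) = 128
85·t² − 256·t + 161 = 0  ⇒  m = 128² − 85·161 = 2699
m = 2699 > 0,  v_rel·d = 128 > 0  ⇒  inside

inside=yes margin=2699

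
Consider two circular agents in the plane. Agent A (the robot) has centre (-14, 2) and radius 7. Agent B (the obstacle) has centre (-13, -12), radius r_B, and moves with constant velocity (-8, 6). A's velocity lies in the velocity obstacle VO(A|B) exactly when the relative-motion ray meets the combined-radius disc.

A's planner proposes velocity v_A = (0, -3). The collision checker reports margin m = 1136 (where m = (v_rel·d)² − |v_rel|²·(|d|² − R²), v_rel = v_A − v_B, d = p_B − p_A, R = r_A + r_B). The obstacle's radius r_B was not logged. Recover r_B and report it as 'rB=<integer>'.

m = 1136
d = (1, -14);  v_rel = (8, -9),  |v_rel|² = 145
v_rel×d = (8)·(-14) − (-9)·(1) = -103
since m = R²·145 − (-103)²:  R² = (10609 + 1136) / 145 = 81
R = √81 = 9  ⇒  r_B = 9 − 7 = 2

rB=2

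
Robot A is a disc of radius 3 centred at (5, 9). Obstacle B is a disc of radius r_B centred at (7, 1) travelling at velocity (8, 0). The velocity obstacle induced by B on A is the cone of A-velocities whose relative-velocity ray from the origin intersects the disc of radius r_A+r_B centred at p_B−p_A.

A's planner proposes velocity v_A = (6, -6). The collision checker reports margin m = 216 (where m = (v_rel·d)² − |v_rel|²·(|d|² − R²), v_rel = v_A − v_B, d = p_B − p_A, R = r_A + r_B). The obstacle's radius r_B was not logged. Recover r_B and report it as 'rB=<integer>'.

m = 216
d = (2, -8);  v_rel = (-2, -6),  |v_rel|² = 40
v_rel×d = (-2)·(-8) − (-6)·(2) = 28
since m = R²·40 − 28²:  R² = (784 + 216) / 40 = 25
R = √25 = 5  ⇒  r_B = 5 − 3 = 2

rB=2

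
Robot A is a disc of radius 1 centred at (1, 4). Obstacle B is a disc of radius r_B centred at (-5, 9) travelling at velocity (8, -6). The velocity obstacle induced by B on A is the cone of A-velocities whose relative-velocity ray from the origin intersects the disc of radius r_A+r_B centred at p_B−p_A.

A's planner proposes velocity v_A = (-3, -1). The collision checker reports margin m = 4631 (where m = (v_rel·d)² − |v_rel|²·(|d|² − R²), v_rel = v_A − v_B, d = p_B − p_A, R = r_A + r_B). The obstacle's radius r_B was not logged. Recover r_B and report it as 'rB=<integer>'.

m = 4631
d = (-6, 5);  v_rel = (-11, 5),  |v_rel|² = 146
v_rel×d = (-11)·(5) − (5)·(-6) = -25
since m = R²·146 − (-25)²:  R² = (625 + 4631) / 146 = 36
R = √36 = 6  ⇒  r_B = 6 − 1 = 5

rB=5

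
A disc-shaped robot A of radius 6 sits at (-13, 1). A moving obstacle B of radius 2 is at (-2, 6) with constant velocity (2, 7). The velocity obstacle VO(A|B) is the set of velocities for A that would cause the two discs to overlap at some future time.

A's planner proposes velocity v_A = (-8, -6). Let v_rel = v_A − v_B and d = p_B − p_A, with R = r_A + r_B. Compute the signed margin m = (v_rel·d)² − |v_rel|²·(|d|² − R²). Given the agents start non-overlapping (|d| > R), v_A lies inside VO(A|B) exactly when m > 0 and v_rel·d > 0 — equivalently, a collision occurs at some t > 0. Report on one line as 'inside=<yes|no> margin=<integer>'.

d = (11, 5),  |d|² = 146;  R = 6+2 = 8,  c = 146−8² = 82
v_rel = (-10, -13),  |v_rel|² = 269;  v_rel·d = (-10)·(11) + (-13)·(5) = -175
269·t² + 350·t + 82 = 0  ⇒  m = (-175)² − 269·82 = 8567
m = 8567 > 0,  v_rel·d = -175 < 0  ⇒  outside

inside=no margin=8567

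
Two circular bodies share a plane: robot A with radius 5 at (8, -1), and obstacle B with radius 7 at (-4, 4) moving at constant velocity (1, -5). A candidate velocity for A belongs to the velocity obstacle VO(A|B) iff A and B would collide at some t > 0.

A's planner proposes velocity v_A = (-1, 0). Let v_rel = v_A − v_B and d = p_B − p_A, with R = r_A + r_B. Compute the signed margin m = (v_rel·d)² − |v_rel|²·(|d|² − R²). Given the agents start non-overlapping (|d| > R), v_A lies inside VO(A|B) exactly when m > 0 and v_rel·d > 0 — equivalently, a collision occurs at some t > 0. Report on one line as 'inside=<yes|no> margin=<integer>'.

d = (-12, 5),  |d|² = 169;  R = 5+7 = 12,  c = 169−12² = 25
v_rel = (-2, 5),  |v_rel|² = 29;  v_rel·d = (-2)·(-12) + (5)·(5) = 49
29·t² − 98·t + 25 = 0  ⇒  m = 49² − 29·25 = 1676
m = 1676 > 0,  v_rel·d = 49 > 0  ⇒  inside

inside=yes margin=1676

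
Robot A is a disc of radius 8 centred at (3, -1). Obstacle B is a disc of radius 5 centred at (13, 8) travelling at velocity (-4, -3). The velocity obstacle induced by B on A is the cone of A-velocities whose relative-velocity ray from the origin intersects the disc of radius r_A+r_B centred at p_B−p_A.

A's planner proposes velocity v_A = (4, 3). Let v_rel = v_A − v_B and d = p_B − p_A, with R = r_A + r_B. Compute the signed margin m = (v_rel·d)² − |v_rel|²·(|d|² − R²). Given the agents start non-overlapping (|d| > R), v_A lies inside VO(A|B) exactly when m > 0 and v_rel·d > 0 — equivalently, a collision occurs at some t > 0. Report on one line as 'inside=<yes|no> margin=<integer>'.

d = (10, 9),  |d|² = 181;  R = 8+5 = 13,  c = 181−13² = 12
v_rel = (8, 6),  |v_rel|² = 100;  v_rel·d = (8)·(10) + (6)·(9) = 134
100·t² − 268·t + 12 = 0  ⇒  m = 134² − 100·12 = 16756
m = 16756 > 0,  v_rel·d = 134 > 0  ⇒  inside

inside=yes margin=16756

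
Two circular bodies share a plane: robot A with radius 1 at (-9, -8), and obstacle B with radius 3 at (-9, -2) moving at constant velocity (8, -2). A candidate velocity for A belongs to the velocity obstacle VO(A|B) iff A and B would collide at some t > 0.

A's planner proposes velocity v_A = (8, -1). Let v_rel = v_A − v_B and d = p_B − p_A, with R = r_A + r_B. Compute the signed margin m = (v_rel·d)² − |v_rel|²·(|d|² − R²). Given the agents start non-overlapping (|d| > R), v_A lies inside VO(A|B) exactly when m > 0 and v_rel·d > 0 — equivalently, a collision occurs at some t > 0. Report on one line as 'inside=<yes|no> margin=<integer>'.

d = (0, 6),  |d|² = 36;  R = 1+3 = 4,  c = 36−4² = 20
v_rel = (0, 1),  |v_rel|² = 1;  v_rel·d = (0)·(0) + (1)·(6) = 6
1·t² − 12·t + 20 = 0  ⇒  m = 6² − 1·20 = 16
m = 16 > 0,  v_rel·d = 6 > 0  ⇒  inside

inside=yes margin=16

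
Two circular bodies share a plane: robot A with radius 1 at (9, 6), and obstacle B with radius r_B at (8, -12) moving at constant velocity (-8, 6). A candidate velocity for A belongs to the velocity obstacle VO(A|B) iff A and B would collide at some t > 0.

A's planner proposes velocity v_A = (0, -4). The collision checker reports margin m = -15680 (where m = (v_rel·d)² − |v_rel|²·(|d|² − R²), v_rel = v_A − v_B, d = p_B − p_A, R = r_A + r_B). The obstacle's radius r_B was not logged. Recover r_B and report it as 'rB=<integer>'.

m = -15680
d = (-1, -18);  v_rel = (8, -10),  |v_rel|² = 164
v_rel×d = (8)·(-18) − (-10)·(-1) = -154
since m = R²·164 − (-154)²:  R² = (23716 + -15680) / 164 = 49
R = √49 = 7  ⇒  r_B = 7 − 1 = 6

rB=6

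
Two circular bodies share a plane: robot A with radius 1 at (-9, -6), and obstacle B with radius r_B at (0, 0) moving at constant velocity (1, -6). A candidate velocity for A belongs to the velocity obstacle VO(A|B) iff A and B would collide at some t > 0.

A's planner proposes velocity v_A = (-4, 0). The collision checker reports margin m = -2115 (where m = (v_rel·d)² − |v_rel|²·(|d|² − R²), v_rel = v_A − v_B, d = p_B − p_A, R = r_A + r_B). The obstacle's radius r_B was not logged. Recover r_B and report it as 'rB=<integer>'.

m = -2115
d = (9, 6);  v_rel = (-5, 6),  |v_rel|² = 61
v_rel×d = (-5)·(6) − (6)·(9) = -84
since m = R²·61 − (-84)²:  R² = (7056 + -2115) / 61 = 81
R = √81 = 9  ⇒  r_B = 9 − 1 = 8

rB=8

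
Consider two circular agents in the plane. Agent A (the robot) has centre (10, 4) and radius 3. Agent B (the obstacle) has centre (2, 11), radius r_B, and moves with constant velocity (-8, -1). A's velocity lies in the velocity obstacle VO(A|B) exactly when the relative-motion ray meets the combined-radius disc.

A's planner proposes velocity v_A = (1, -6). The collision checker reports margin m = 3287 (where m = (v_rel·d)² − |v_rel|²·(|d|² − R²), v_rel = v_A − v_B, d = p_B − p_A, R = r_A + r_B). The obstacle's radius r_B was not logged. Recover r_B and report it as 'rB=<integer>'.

m = 3287
d = (-8, 7);  v_rel = (9, -5),  |v_rel|² = 106
v_rel×d = (9)·(7) − (-5)·(-8) = 23
since m = R²·106 − 23²:  R² = (529 + 3287) / 106 = 36
R = √36 = 6  ⇒  r_B = 6 − 3 = 3

rB=3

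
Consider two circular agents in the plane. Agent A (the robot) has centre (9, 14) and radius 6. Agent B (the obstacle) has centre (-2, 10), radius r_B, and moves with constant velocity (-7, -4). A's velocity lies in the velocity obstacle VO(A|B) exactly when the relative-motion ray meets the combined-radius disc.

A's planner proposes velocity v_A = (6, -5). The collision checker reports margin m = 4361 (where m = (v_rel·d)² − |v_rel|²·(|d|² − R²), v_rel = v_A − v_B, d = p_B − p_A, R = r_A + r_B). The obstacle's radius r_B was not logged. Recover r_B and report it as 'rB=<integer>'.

m = 4361
d = (-11, -4);  v_rel = (13, -1),  |v_rel|² = 170
v_rel×d = (13)·(-4) − (-1)·(-11) = -63
since m = R²·170 − (-63)²:  R² = (3969 + 4361) / 170 = 49
R = √49 = 7  ⇒  r_B = 7 − 6 = 1

rB=1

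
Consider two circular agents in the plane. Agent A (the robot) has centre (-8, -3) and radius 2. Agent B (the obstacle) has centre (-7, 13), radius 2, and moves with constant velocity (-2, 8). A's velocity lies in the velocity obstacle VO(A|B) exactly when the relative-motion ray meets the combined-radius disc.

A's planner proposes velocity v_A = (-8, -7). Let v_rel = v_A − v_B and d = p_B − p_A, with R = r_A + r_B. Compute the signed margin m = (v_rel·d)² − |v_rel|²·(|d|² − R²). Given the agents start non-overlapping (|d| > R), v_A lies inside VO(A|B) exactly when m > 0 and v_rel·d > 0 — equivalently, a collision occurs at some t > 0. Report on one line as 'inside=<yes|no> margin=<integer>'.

d = (1, 16),  |d|² = 257;  R = 2+2 = 4,  c = 257−4² = 241
v_rel = (-6, -15),  |v_rel|² = 261;  v_rel·d = (-6)·(1) + (-15)·(16) = -246
261·t² + 492·t + 241 = 0  ⇒  m = (-246)² − 261·241 = -2385
m = -2385 < 0,  v_rel·d = -246 < 0  ⇒  outside

inside=no margin=-2385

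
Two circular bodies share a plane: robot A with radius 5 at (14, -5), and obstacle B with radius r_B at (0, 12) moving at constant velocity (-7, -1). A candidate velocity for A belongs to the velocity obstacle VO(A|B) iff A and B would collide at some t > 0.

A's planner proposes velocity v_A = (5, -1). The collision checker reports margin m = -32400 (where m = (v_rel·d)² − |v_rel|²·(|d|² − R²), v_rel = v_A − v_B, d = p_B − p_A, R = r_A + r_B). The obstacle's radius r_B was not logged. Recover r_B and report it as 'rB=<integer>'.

m = -32400
d = (-14, 17);  v_rel = (12, 0),  |v_rel|² = 144
v_rel×d = (12)·(17) − (0)·(-14) = 204
since m = R²·144 − 204²:  R² = (41616 + -32400) / 144 = 64
R = √64 = 8  ⇒  r_B = 8 − 5 = 3

rB=3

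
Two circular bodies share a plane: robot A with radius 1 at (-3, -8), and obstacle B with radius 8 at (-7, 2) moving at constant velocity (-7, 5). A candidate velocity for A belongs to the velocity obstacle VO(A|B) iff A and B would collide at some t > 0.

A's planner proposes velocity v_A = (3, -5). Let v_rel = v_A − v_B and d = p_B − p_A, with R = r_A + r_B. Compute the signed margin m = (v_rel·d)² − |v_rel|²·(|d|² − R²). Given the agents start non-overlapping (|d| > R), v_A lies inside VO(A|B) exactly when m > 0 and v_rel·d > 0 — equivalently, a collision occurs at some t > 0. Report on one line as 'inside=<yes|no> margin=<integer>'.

d = (-4, 10),  |d|² = 116;  R = 1+8 = 9,  c = 116−9² = 35
v_rel = (10, -10),  |v_rel|² = 200;  v_rel·d = (10)·(-4) + (-10)·(10) = -140
200·t² + 280·t + 35 = 0  ⇒  m = (-140)² − 200·35 = 12600
m = 12600 > 0,  v_rel·d = -140 < 0  ⇒  outside

inside=no margin=12600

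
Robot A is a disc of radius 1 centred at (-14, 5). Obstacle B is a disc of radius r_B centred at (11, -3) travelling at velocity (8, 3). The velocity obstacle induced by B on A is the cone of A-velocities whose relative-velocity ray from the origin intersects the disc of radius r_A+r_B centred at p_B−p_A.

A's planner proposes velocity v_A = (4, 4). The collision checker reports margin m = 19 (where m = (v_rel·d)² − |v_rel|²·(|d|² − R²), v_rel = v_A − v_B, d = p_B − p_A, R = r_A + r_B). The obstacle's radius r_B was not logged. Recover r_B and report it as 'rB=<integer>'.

m = 19
d = (25, -8);  v_rel = (-4, 1),  |v_rel|² = 17
v_rel×d = (-4)·(-8) − (1)·(25) = 7
since m = R²·17 − 7²:  R² = (49 + 19) / 17 = 4
R = √4 = 2  ⇒  r_B = 2 − 1 = 1

rB=1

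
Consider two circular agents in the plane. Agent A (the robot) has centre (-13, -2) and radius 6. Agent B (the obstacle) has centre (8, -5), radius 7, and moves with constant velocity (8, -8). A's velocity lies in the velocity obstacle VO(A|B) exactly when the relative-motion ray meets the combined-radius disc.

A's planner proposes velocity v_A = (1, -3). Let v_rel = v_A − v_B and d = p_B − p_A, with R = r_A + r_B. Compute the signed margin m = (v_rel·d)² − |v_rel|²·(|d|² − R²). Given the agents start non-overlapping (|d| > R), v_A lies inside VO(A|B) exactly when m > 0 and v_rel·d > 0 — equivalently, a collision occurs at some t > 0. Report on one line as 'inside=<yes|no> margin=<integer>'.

d = (21, -3),  |d|² = 450;  R = 6+7 = 13,  c = 450−13² = 281
v_rel = (-7, 5),  |v_rel|² = 74;  v_rel·d = (-7)·(21) + (5)·(-3) = -162
74·t² + 324·t + 281 = 0  ⇒  m = (-162)² − 74·281 = 5450
m = 5450 > 0,  v_rel·d = -162 < 0  ⇒  outside

inside=no margin=5450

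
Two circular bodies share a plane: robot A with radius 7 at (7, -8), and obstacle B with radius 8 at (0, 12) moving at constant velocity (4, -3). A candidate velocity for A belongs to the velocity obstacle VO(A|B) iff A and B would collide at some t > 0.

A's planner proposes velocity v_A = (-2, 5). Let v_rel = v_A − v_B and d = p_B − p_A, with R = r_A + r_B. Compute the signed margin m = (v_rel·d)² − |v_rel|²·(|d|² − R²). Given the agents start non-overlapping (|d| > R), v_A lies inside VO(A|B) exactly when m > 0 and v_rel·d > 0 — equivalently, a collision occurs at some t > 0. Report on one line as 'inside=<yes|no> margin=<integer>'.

d = (-7, 20),  |d|² = 449;  R = 7+8 = 15,  c = 449−15² = 224
v_rel = (-6, 8),  |v_rel|² = 100;  v_rel·d = (-6)·(-7) + (8)·(20) = 202
100·t² − 404·t + 224 = 0  ⇒  m = 202² − 100·224 = 18404
m = 18404 > 0,  v_rel·d = 202 > 0  ⇒  inside

inside=yes margin=18404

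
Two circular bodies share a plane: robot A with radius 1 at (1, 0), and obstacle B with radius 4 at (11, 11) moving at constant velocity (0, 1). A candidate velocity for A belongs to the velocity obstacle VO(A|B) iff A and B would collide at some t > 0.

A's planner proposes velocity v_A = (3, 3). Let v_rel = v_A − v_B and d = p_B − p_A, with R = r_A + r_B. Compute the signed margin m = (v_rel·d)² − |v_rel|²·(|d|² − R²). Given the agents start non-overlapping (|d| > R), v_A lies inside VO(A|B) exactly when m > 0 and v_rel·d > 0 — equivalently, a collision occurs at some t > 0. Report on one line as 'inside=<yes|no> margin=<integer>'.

d = (10, 11),  |d|² = 221;  R = 1+4 = 5,  c = 221−5² = 196
v_rel = (3, 2),  |v_rel|² = 13;  v_rel·d = (3)·(10) + (2)·(11) = 52
13·t² − 104·t + 196 = 0  ⇒  m = 52² − 13·196 = 156
m = 156 > 0,  v_rel·d = 52 > 0  ⇒  inside

inside=yes margin=156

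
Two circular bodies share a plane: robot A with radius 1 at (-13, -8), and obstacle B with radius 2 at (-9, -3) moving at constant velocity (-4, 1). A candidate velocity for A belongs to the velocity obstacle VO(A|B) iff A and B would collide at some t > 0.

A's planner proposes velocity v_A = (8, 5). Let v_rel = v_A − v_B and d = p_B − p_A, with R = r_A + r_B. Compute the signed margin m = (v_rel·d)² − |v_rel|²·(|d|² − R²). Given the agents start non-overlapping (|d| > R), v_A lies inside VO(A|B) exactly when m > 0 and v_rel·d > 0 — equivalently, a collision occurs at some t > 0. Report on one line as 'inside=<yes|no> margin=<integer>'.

d = (4, 5),  |d|² = 41;  R = 1+2 = 3,  c = 41−3² = 32
v_rel = (12, 4),  |v_rel|² = 160;  v_rel·d = (12)·(4) + (4)·(5) = 68
160·t² − 136·t + 32 = 0  ⇒  m = 68² − 160·32 = -496
m = -496 < 0,  v_rel·d = 68 > 0  ⇒  outside

inside=no margin=-496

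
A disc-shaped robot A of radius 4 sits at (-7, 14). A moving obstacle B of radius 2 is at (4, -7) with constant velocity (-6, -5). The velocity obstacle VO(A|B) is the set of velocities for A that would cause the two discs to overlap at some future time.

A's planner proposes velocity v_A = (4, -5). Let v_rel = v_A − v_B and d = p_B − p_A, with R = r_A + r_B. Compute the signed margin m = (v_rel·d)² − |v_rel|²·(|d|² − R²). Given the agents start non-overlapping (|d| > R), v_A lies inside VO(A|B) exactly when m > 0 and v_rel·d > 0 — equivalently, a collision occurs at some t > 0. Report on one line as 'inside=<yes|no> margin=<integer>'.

d = (11, -21),  |d|² = 562;  R = 4+2 = 6,  c = 562−6² = 526
v_rel = (10, 0),  |v_rel|² = 100;  v_rel·d = (10)·(11) + (0)·(-21) = 110
100·t² − 220·t + 526 = 0  ⇒  m = 110² − 100·526 = -40500
m = -40500 < 0,  v_rel·d = 110 > 0  ⇒  outside

inside=no margin=-40500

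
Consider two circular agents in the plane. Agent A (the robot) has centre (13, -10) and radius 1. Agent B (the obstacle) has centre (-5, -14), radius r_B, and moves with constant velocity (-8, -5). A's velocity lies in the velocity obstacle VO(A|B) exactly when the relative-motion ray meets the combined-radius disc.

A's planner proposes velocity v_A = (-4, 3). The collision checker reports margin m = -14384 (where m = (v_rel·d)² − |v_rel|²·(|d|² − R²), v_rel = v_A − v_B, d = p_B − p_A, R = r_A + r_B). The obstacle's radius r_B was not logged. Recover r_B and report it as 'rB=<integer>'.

m = -14384
d = (-18, -4);  v_rel = (4, 8),  |v_rel|² = 80
v_rel×d = (4)·(-4) − (8)·(-18) = 128
since m = R²·80 − 128²:  R² = (16384 + -14384) / 80 = 25
R = √25 = 5  ⇒  r_B = 5 − 1 = 4

rB=4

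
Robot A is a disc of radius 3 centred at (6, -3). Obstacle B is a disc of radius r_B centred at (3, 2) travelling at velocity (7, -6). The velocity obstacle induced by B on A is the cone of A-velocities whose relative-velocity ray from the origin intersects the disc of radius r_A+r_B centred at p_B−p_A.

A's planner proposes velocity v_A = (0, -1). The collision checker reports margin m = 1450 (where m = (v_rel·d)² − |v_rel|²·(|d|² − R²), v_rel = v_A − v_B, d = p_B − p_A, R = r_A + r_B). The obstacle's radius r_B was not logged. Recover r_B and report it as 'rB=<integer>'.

m = 1450
d = (-3, 5);  v_rel = (-7, 5),  |v_rel|² = 74
v_rel×d = (-7)·(5) − (5)·(-3) = -20
since m = R²·74 − (-20)²:  R² = (400 + 1450) / 74 = 25
R = √25 = 5  ⇒  r_B = 5 − 3 = 2

rB=2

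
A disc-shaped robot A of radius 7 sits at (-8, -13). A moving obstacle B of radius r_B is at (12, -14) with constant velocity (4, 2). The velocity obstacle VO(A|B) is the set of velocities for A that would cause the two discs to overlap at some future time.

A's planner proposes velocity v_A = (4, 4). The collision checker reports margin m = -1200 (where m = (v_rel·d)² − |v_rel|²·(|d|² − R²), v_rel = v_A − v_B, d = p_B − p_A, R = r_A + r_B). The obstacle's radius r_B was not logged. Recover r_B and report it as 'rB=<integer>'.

m = -1200
d = (20, -1);  v_rel = (0, 2),  |v_rel|² = 4
v_rel×d = (0)·(-1) − (2)·(20) = -40
since m = R²·4 − (-40)²:  R² = (1600 + -1200) / 4 = 100
R = √100 = 10  ⇒  r_B = 10 − 7 = 3

rB=3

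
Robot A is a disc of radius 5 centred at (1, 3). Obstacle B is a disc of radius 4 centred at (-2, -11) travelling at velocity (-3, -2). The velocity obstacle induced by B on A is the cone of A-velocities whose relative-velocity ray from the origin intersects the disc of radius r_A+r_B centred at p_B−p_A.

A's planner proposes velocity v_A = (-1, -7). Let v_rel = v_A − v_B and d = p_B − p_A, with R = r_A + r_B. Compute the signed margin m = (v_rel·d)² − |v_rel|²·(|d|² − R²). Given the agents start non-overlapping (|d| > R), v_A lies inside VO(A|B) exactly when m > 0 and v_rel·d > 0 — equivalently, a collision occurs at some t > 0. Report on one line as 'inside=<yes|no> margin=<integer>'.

d = (-3, -14),  |d|² = 205;  R = 5+4 = 9,  c = 205−9² = 124
v_rel = (2, -5),  |v_rel|² = 29;  v_rel·d = (2)·(-3) + (-5)·(-14) = 64
29·t² − 128·t + 124 = 0  ⇒  m = 64² − 29·124 = 500
m = 500 > 0,  v_rel·d = 64 > 0  ⇒  inside

inside=yes margin=500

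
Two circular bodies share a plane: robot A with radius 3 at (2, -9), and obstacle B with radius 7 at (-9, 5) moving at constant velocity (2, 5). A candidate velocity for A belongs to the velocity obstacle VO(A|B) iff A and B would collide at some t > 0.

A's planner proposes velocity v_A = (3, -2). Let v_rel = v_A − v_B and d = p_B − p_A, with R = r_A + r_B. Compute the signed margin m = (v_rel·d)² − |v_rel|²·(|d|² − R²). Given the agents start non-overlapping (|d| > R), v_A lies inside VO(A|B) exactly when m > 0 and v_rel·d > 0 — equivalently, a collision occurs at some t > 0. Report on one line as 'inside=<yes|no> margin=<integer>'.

d = (-11, 14),  |d|² = 317;  R = 3+7 = 10,  c = 317−10² = 217
v_rel = (1, -7),  |v_rel|² = 50;  v_rel·d = (1)·(-11) + (-7)·(14) = -109
50·t² + 218·t + 217 = 0  ⇒  m = (-109)² − 50·217 = 1031
m = 1031 > 0,  v_rel·d = -109 < 0  ⇒  outside

inside=no margin=1031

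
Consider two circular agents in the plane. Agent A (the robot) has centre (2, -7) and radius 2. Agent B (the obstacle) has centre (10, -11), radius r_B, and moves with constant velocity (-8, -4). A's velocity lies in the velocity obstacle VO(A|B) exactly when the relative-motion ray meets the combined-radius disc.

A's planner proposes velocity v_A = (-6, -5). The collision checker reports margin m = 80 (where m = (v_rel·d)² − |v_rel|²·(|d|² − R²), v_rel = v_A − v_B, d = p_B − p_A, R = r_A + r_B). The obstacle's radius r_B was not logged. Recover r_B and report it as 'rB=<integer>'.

m = 80
d = (8, -4);  v_rel = (2, -1),  |v_rel|² = 5
v_rel×d = (2)·(-4) − (-1)·(8) = 0
since m = R²·5 − 0²:  R² = (0 + 80) / 5 = 16
R = √16 = 4  ⇒  r_B = 4 − 2 = 2

rB=2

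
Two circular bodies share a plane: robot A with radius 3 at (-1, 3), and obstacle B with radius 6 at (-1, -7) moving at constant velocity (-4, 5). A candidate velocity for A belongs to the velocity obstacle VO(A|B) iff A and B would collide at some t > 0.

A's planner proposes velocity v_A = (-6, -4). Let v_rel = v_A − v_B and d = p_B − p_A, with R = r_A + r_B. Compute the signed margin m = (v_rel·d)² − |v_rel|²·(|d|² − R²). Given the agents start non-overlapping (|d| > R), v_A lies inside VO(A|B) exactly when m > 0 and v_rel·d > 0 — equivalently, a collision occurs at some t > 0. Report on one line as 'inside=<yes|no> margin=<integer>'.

d = (0, -10),  |d|² = 100;  R = 3+6 = 9,  c = 100−9² = 19
v_rel = (-2, -9),  |v_rel|² = 85;  v_rel·d = (-2)·(0) + (-9)·(-10) = 90
85·t² − 180·t + 19 = 0  ⇒  m = 90² − 85·19 = 6485
m = 6485 > 0,  v_rel·d = 90 > 0  ⇒  inside

inside=yes margin=6485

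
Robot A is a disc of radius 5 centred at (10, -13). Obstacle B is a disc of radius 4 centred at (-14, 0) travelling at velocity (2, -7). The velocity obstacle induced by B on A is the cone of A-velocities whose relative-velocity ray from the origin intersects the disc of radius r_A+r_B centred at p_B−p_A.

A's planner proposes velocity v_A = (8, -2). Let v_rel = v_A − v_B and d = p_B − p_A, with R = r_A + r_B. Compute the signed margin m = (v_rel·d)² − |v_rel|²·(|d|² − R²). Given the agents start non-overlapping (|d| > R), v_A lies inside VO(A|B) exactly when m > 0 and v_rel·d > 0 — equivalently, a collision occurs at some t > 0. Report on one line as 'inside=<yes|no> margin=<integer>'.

d = (-24, 13),  |d|² = 745;  R = 5+4 = 9,  c = 745−9² = 664
v_rel = (6, 5),  |v_rel|² = 61;  v_rel·d = (6)·(-24) + (5)·(13) = -79
61·t² + 158·t + 664 = 0  ⇒  m = (-79)² − 61·664 = -34263
m = -34263 < 0,  v_rel·d = -79 < 0  ⇒  outside

inside=no margin=-34263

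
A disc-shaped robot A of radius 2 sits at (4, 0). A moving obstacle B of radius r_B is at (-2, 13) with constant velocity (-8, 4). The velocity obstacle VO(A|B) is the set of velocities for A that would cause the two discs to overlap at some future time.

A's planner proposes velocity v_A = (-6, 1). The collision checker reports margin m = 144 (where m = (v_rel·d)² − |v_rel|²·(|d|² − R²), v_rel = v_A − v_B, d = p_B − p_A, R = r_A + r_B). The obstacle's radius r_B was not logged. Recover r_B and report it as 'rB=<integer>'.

m = 144
d = (-6, 13);  v_rel = (2, -3),  |v_rel|² = 13
v_rel×d = (2)·(13) − (-3)·(-6) = 8
since m = R²·13 − 8²:  R² = (64 + 144) / 13 = 16
R = √16 = 4  ⇒  r_B = 4 − 2 = 2

rB=2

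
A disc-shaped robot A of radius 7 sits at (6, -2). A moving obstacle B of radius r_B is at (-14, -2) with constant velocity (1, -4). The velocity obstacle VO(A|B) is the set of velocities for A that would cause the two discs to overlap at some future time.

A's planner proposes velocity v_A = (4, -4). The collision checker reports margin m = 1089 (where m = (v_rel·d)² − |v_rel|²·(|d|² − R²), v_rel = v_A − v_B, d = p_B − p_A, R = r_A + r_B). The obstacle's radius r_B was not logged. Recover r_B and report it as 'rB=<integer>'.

m = 1089
d = (-20, 0);  v_rel = (3, 0),  |v_rel|² = 9
v_rel×d = (3)·(0) − (0)·(-20) = 0
since m = R²·9 − 0²:  R² = (0 + 1089) / 9 = 121
R = √121 = 11  ⇒  r_B = 11 − 7 = 4

rB=4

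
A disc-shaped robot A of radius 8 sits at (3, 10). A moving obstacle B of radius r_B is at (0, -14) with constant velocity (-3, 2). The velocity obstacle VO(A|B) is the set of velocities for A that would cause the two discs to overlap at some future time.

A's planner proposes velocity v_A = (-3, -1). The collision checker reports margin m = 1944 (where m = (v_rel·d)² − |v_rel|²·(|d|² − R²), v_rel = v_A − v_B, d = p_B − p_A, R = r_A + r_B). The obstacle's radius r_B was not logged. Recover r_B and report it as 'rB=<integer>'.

m = 1944
d = (-3, -24);  v_rel = (0, -3),  |v_rel|² = 9
v_rel×d = (0)·(-24) − (-3)·(-3) = -9
since m = R²·9 − (-9)²:  R² = (81 + 1944) / 9 = 225
R = √225 = 15  ⇒  r_B = 15 − 8 = 7

rB=7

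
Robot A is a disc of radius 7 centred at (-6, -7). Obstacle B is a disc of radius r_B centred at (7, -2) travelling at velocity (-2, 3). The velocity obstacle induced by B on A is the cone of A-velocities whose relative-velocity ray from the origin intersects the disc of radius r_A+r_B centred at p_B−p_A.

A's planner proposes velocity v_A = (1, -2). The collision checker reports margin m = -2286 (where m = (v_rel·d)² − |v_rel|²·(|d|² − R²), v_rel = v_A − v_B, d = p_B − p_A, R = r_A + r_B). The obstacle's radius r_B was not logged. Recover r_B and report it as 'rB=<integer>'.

m = -2286
d = (13, 5);  v_rel = (3, -5),  |v_rel|² = 34
v_rel×d = (3)·(5) − (-5)·(13) = 80
since m = R²·34 − 80²:  R² = (6400 + -2286) / 34 = 121
R = √121 = 11  ⇒  r_B = 11 − 7 = 4

rB=4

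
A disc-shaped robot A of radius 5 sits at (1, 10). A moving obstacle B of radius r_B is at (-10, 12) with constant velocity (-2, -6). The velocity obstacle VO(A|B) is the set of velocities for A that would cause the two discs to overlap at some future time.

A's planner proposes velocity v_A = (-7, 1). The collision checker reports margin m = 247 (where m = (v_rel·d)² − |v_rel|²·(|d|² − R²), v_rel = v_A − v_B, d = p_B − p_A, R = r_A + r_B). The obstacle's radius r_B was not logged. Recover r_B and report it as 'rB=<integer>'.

m = 247
d = (-11, 2);  v_rel = (-5, 7),  |v_rel|² = 74
v_rel×d = (-5)·(2) − (7)·(-11) = 67
since m = R²·74 − 67²:  R² = (4489 + 247) / 74 = 64
R = √64 = 8  ⇒  r_B = 8 − 5 = 3

rB=3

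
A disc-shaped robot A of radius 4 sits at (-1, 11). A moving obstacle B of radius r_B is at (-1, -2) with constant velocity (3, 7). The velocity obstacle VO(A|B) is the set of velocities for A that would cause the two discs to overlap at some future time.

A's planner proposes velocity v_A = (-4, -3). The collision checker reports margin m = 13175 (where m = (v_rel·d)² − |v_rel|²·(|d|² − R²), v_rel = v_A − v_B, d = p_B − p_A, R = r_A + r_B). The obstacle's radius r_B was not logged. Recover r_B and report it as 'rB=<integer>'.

m = 13175
d = (0, -13);  v_rel = (-7, -10),  |v_rel|² = 149
v_rel×d = (-7)·(-13) − (-10)·(0) = 91
since m = R²·149 − 91²:  R² = (8281 + 13175) / 149 = 144
R = √144 = 12  ⇒  r_B = 12 − 4 = 8

rB=8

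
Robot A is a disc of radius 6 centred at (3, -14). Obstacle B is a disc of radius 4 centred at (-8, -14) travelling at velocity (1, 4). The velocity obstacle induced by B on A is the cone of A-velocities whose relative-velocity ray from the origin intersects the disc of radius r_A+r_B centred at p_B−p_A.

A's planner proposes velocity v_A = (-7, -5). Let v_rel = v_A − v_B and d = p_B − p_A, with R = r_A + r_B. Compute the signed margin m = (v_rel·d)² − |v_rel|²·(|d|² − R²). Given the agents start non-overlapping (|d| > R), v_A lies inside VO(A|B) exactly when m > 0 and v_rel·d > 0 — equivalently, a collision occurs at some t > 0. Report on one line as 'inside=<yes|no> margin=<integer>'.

d = (-11, 0),  |d|² = 121;  R = 6+4 = 10,  c = 121−10² = 21
v_rel = (-8, -9),  |v_rel|² = 145;  v_rel·d = (-8)·(-11) + (-9)·(0) = 88
145·t² − 176·t + 21 = 0  ⇒  m = 88² − 145·21 = 4699
m = 4699 > 0,  v_rel·d = 88 > 0  ⇒  inside

inside=yes margin=4699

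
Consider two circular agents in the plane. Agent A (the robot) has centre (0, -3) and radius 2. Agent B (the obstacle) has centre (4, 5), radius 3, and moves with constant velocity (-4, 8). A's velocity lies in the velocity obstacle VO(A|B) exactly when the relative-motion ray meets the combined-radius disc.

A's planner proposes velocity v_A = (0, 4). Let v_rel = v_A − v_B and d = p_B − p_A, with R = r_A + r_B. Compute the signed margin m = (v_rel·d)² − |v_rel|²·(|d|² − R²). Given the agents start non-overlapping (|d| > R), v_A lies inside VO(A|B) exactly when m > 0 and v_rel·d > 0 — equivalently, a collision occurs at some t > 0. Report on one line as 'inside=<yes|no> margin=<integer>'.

d = (4, 8),  |d|² = 80;  R = 2+3 = 5,  c = 80−5² = 55
v_rel = (4, -4),  |v_rel|² = 32;  v_rel·d = (4)·(4) + (-4)·(8) = -16
32·t² + 32·t + 55 = 0  ⇒  m = (-16)² − 32·55 = -1504
m = -1504 < 0,  v_rel·d = -16 < 0  ⇒  outside

inside=no margin=-1504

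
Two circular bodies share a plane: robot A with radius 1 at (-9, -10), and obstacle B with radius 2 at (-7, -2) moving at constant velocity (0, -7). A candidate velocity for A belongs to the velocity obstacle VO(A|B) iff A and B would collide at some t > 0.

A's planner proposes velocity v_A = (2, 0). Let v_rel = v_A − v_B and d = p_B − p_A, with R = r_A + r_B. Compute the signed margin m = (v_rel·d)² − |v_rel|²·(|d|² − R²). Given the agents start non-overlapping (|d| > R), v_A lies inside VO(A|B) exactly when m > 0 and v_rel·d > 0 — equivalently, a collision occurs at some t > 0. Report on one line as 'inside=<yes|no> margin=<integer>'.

d = (2, 8),  |d|² = 68;  R = 1+2 = 3,  c = 68−3² = 59
v_rel = (2, 7),  |v_rel|² = 53;  v_rel·d = (2)·(2) + (7)·(8) = 60
53·t² − 120·t + 59 = 0  ⇒  m = 60² − 53·59 = 473
m = 473 > 0,  v_rel·d = 60 > 0  ⇒  inside

inside=yes margin=473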